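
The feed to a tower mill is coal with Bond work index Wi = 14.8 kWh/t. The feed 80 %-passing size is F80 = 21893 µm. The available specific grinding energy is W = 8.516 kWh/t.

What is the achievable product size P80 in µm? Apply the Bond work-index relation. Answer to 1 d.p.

Bond:  W = 10 Wi (1/√P − 1/√F)
⇒ 1/√P80 = W/(10 Wi) + 1/√F80
  = 8.5160/(10·14.8) + 1/√21893 = 0.057541 + 0.006758 = 0.064299
P80 = (1/0.064299)² = 15.5523² = 241.88 µm

P80 = 241.9 µm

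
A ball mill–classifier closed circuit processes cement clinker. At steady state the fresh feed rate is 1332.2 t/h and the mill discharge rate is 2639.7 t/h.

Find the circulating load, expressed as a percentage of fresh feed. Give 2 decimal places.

Discharge = new feed + return, hence
R = M − F = 2639.7 − 1332.2 = 1307.5 t/h
CL = 100·R/F = 100·1307.5/1332.2 = 98.15 %

CL = 98.15 %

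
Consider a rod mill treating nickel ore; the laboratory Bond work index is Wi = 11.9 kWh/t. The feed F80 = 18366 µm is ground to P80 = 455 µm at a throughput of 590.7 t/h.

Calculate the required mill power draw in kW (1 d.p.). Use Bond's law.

W_Bond = 10·Wi·(1/√P₈₀ − 1/√F₈₀)
W = 10·11.9·(1/√455 − 1/√18366) = 10·11.9·(0.039502) = 4.7007 kWh/t
Mill draw = 4.7007 × 590.7 = 2776.7 kW

P = 2776.7 kW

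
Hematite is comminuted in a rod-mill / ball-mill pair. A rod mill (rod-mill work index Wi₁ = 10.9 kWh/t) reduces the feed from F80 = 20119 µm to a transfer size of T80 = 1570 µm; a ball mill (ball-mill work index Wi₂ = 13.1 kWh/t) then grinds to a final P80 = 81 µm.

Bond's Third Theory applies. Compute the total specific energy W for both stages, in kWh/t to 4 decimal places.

W = 13.2319 kWh/t

Bond: W = 10·Wi·(1/√P80 − 1/√F80)
Stage 1 (20119→1570 µm, Wi₁=10.9): W₁ = 10·10.9·(0.025238 − 0.007050) = 1.9824 kWh/t
Stage 2 (1570→81 µm, Wi₂=13.1): W₂ = 10·13.1·(0.111111 − 0.025238) = 11.2494 kWh/t
W = W₁ + W₂ = 1.9824 + 11.2494 = 13.2319 kWh/t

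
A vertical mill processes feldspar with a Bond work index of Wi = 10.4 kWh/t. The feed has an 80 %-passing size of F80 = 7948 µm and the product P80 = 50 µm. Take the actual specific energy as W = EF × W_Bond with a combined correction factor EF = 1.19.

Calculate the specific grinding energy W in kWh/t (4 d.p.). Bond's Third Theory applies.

W = 10·Wi·[P80^(−½) − F80^(−½)]
1/√50 = 0.141421;  1/√7948 = 0.011217
W = 10·10.4·(0.141421 − 0.011217) = 13.5413 kWh/t
Corrected W = EF·W_Bond = 1.19·13.5413 = 16.1141 kWh/t

W = 16.1141 kWh/t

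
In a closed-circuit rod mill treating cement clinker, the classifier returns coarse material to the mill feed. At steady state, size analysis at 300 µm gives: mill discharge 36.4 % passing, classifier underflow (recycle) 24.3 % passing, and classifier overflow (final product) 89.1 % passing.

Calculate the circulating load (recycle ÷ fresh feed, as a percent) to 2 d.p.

CL = 435.54 %

Classifier node, passing 300 µm:
d + r·d = r·u + o → r(d−u) = o−d
r = (89.1 − 36.4)/(36.4 − 24.3) = 52.7/12.1 = 4.3554
CL = 100·r = 435.54 %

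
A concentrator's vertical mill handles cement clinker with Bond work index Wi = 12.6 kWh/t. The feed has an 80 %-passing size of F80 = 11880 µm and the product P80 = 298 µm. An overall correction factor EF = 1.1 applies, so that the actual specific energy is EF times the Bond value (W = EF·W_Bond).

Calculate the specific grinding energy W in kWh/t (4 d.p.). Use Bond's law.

W = 6.7573 kWh/t

W = 10 Wi / √P80 − 10 Wi / √F80
1/√298 = 0.057928;  1/√11880 = 0.009175
W = 10·12.6·(0.057928 − 0.009175) = 6.1430 kWh/t
W_actual = 1.1 × 6.1430 = 6.7573 kWh/t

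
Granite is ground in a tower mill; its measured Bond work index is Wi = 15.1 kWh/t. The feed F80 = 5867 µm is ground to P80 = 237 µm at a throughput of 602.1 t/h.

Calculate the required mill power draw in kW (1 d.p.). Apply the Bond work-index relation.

W = 10 Wi (1/√P80 − 1/√F80)  [Bond]
W = 10·15.1·(1/√237 − 1/√5867) = 10·15.1·(0.051902) = 7.8371 kWh/t
P_mill = W·ṁ = 7.8371·602.1 = 4718.7 kW

P = 4718.7 kW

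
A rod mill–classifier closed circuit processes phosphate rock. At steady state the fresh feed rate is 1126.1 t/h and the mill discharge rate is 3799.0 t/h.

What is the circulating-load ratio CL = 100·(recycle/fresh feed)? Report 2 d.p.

CL = 237.36 %

Discharge = new feed + return, hence
R = M − F = 3799.0 − 1126.1 = 2672.9 t/h
CL = 100·R/F = 100·2672.9/1126.1 = 237.36 %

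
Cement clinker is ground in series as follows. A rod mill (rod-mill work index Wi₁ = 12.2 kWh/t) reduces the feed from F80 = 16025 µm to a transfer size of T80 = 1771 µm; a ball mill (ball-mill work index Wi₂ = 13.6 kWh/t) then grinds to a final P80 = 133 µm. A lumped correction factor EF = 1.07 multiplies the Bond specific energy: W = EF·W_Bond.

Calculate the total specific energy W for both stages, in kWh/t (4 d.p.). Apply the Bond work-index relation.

W = 11.2310 kWh/t

W = 10·Wi·[P80^(−½) − F80^(−½)]
Stage 1 (16025→1771 µm, Wi₁=12.2): W₁ = 10·12.2·(0.023762 − 0.007900) = 1.9353 kWh/t
Stage 2 (1771→133 µm, Wi₂=13.6): W₂ = 10·13.6·(0.086711 − 0.023762) = 8.5610 kWh/t
W = W₁ + W₂ = 1.9353 + 8.5610 = 10.4963 kWh/t
Corrected W = EF·W_Bond = 1.07·10.4963 = 11.2310 kWh/t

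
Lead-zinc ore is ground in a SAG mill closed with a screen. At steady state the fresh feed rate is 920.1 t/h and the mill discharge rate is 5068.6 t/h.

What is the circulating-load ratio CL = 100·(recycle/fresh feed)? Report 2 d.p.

Discharge = new feed + return, hence
R = M − F = 5068.6 − 920.1 = 4148.5 t/h
CL = 100·R/F = 100·4148.5/920.1 = 450.87 %

CL = 450.87 %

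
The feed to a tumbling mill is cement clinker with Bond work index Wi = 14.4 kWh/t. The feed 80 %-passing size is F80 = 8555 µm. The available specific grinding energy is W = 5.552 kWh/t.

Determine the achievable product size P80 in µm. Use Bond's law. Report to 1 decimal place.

W_Bond = 10·Wi·(1/√P₈₀ − 1/√F₈₀)
⇒ 1/√P80 = W/(10 Wi) + 1/√F80
  = 5.5520/(10·14.4) + 1/√8555 = 0.038556 + 0.010812 = 0.049367
P80 = (1/0.049367)² = 20.2564² = 410.32 µm

P80 = 410.3 µm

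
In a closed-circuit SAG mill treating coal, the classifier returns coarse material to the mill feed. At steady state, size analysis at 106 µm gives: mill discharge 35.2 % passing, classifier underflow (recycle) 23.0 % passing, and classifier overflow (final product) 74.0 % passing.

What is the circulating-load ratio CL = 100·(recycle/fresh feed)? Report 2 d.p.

CL = 318.03 %

Two-product formula at 106 µm:
(1+r)d = ru + o → r = (o−d)/(d−u)
r = (74.0 − 35.2)/(35.2 − 23.0) = 38.8/12.2 = 3.1803
CL = 100·r = 318.03 %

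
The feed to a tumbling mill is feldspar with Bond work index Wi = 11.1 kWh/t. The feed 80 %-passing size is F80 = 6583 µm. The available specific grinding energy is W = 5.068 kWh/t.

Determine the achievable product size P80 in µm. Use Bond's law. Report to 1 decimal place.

Bond:  W = 10 Wi (1/√P − 1/√F)
⇒ 1/√P80 = W/(10 Wi) + 1/√F80
  = 5.0680/(10·11.1) + 1/√6583 = 0.045658 + 0.012325 = 0.057983
P80 = (1/0.057983)² = 17.2465² = 297.44 µm

P80 = 297.4 µm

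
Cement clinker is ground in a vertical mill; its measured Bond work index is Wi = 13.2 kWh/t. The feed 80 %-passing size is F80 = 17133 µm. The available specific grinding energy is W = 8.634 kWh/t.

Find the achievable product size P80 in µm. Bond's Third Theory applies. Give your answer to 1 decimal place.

W = 10 Wi / √P80 − 10 Wi / √F80
1/√P80 = 1/√F80 + W/(10·Wi)
  = 8.6340/(10·13.2) + 1/√17133 = 0.065409 + 0.007640 = 0.073049
P80 = (1/0.073049)² = 13.6895² = 187.40 µm

P80 = 187.4 µm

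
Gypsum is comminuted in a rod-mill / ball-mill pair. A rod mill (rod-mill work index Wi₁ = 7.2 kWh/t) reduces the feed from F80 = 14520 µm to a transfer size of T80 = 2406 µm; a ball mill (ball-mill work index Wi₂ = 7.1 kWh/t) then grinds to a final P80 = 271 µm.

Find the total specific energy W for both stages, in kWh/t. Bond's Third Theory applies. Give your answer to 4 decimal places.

W = 10 Wi (P80^-0.5 − F80^-0.5)
Stage 1 (14520→2406 µm, Wi₁=7.2): W₁ = 10·7.2·(0.020387 − 0.008299) = 0.8703 kWh/t
Stage 2 (2406→271 µm, Wi₂=7.1): W₂ = 10·7.1·(0.060746 − 0.020387) = 2.8655 kWh/t
W = W₁ + W₂ = 0.8703 + 2.8655 = 3.7358 kWh/t

W = 3.7358 kWh/t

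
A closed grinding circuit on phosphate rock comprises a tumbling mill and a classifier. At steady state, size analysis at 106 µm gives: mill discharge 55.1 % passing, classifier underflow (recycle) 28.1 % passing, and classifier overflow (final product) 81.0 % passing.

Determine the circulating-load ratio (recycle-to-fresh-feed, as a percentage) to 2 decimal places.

Classifier node, passing 106 µm:
Fd + Rd = Ru + Fo ⇒ R/F = (o−d)/(d−u)
r = (81.0 − 55.1)/(55.1 − 28.1) = 25.9/27.0 = 0.9593
CL = 100·r = 95.93 %

CL = 95.93 %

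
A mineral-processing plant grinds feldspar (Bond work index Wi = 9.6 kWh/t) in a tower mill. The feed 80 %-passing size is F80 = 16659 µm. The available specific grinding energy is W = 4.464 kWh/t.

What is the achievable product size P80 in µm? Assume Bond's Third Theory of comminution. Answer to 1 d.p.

W = 10 Wi (P80^-0.5 − F80^-0.5)
P80^-0.5 = F80^-0.5 + W/(10 Wi)
  = 4.4640/(10·9.6) + 1/√16659 = 0.046500 + 0.007748 = 0.054248
P80 = (1/0.054248)² = 18.4339² = 339.81 µm

P80 = 339.8 µm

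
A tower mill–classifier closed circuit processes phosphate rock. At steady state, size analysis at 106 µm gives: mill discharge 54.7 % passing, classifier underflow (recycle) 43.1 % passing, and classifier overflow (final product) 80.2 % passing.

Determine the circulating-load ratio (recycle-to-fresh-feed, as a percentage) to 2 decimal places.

Two-product formula at 106 µm:
Fd + Rd = Ru + Fo ⇒ R/F = (o−d)/(d−u)
r = (80.2 − 54.7)/(54.7 − 43.1) = 25.5/11.6 = 2.1983
CL = 100·r = 219.83 %

CL = 219.83 %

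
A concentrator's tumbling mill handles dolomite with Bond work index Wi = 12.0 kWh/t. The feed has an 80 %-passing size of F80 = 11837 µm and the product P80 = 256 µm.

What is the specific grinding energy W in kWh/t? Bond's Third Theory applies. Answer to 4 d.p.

W = 10·Wi·(P80^(-½) − F80^(-½))
1/√256 = 0.062500;  1/√11837 = 0.009191
W = 10·12.0·(0.062500 − 0.009191) = 6.3970 kWh/t

W = 6.3970 kWh/t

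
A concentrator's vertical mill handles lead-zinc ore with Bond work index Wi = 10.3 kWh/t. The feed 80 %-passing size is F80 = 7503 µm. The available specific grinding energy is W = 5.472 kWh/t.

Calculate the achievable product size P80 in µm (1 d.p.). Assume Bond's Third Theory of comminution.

P80 = 239.1 µm

W_Bond = 10·Wi·(1/√P₈₀ − 1/√F₈₀)
⇒ 1/√P80 = W/(10 Wi) + 1/√F80
  = 5.4720/(10·10.3) + 1/√7503 = 0.053126 + 0.011545 = 0.064671
P80 = (1/0.064671)² = 15.4629² = 239.10 µm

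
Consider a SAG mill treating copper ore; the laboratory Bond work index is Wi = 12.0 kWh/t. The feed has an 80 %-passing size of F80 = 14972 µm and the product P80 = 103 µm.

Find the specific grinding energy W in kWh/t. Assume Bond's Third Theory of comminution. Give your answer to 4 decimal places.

Bond:  W = 10 Wi (1/√P − 1/√F)
1/√103 = 0.098533;  1/√14972 = 0.008173
W = 10·12.0·(0.098533 − 0.008173) = 10.8432 kWh/t

W = 10.8432 kWh/t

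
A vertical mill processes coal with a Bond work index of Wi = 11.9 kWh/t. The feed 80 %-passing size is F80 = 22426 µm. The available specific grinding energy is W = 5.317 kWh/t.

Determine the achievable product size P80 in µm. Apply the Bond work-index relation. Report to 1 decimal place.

W = 10·Wi·(P80^(-½) − F80^(-½))
1/√P80 = 1/√F80 + W/(10·Wi)
  = 5.3170/(10·11.9) + 1/√22426 = 0.044681 + 0.006678 = 0.051358
P80 = (1/0.051358)² = 19.4710² = 379.12 µm

P80 = 379.1 µm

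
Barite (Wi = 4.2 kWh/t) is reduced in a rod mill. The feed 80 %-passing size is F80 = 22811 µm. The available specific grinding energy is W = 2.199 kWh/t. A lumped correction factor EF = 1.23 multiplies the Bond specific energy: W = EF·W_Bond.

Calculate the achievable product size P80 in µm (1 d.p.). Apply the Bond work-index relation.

P80 = 413.3 µm

W = 10 Wi (1/√P80 − 1/√F80)  [Bond]
W_Bond = W / EF = 2.199 / 1.23 = 1.7878 kWh/t
⇒ 1/√P80 = W_Bond/(10 Wi) + 1/√F80
  = 1.7878/(10·4.2) + 1/√22811 = 0.042567 + 0.006621 = 0.049188
P80 = (1/0.049188)² = 20.3302² = 413.32 µm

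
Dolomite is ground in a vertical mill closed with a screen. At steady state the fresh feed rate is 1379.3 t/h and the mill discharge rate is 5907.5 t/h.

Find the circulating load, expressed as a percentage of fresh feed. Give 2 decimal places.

CL = 328.30 %

Discharge = new feed + return, hence
R = M − F = 5907.5 − 1379.3 = 4528.2 t/h
CL = 100·R/F = 100·4528.2/1379.3 = 328.30 %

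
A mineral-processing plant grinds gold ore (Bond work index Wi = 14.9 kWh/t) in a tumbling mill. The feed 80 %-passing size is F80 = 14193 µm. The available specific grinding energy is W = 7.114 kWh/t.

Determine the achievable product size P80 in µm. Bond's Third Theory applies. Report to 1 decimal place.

P80 = 317.3 µm

Bond: W = 10·Wi·(1/√P80 − 1/√F80)
P80^-0.5 = F80^-0.5 + W/(10 Wi)
  = 7.1140/(10·14.9) + 1/√14193 = 0.047745 + 0.008394 = 0.056139
P80 = (1/0.056139)² = 17.8130² = 317.30 µm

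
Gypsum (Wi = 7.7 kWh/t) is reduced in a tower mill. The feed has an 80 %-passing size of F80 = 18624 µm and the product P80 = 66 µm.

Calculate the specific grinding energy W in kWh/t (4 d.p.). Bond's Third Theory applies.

W = 8.9138 kWh/t

Bond: W = 10·Wi·(1/√P80 − 1/√F80)
1/√66 = 0.123091;  1/√18624 = 0.007328
W = 10·7.7·(0.123091 − 0.007328) = 8.9138 kWh/t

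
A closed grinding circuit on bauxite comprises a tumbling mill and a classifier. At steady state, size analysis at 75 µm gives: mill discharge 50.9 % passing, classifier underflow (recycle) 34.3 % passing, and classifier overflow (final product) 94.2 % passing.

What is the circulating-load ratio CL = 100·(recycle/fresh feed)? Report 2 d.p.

CL = 260.84 %

Let r = R/F. Size balance at 75 µm:
(1+r)d = ru + o → r = (o−d)/(d−u)
r = (94.2 − 50.9)/(50.9 − 34.3) = 43.3/16.6 = 2.6084
CL = 100·r = 260.84 %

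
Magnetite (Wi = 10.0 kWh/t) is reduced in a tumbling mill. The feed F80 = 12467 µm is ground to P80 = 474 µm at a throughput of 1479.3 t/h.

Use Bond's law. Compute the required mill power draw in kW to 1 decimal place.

Bond:  W = 10 Wi (1/√P − 1/√F)
W = 10·10.0·(1/√474 − 1/√12467) = 10·10.0·(0.036975) = 3.6975 kWh/t
Mill draw = 3.6975 × 1479.3 = 5469.8 kW

P = 5469.8 kW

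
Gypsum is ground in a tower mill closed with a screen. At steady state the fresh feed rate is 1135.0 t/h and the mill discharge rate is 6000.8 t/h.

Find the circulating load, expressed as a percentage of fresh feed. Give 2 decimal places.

CL = 428.70 %

Mill node: discharge = fresh + recycle.
R = M − F = 6000.8 − 1135.0 = 4865.8 t/h
CL = 100·R/F = 100·4865.8/1135.0 = 428.70 %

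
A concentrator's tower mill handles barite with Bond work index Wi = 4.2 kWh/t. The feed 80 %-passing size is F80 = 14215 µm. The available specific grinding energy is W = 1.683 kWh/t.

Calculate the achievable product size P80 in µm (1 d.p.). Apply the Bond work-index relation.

Bond: W = 10·Wi·(1/√P80 − 1/√F80)
P80^(−½) = W/(10 Wi) + F80^(−½)
  = 1.6830/(10·4.2) + 1/√14215 = 0.040071 + 0.008387 = 0.048459
P80 = (1/0.048459)² = 20.6361² = 425.85 µm

P80 = 425.8 µm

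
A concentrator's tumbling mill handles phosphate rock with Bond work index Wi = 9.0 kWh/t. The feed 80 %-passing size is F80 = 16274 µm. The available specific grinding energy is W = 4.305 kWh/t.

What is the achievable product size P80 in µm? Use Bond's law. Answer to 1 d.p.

W = 10·Wi·[P80^(−½) − F80^(−½)]
1/√P80 = 1/√F80 + W/(10·Wi)
  = 4.3050/(10·9.0) + 1/√16274 = 0.047833 + 0.007839 = 0.055672
P80 = (1/0.055672)² = 17.9623² = 322.64 µm

P80 = 322.6 µm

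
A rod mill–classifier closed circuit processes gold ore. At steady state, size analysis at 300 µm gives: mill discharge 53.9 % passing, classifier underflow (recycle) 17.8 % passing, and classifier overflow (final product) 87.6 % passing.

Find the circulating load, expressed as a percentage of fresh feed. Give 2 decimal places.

CL = 93.35 %

Let r = R/F. Size balance at 300 µm:
(1+r)d = ru + o → r = (o−d)/(d−u)
r = (87.6 − 53.9)/(53.9 − 17.8) = 33.7/36.1 = 0.9335
CL = 100·r = 93.35 %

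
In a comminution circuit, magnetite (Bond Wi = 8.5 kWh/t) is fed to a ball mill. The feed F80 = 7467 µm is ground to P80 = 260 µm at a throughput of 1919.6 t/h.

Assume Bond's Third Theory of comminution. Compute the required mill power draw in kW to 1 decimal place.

Bond: W = 10·Wi·(1/√P80 − 1/√F80)
W = 10·8.5·(1/√260 − 1/√7467) = 10·8.5·(0.050445) = 4.2878 kWh/t
Power = W × throughput = 4.2878 kWh/t × 1919.6 t/h = 8230.9 kW

P = 8230.9 kW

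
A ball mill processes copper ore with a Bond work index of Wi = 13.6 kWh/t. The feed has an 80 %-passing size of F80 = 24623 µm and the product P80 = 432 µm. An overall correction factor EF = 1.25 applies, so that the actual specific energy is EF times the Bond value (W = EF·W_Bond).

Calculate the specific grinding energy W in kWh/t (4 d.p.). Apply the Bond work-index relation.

W = 7.0958 kWh/t

W = 10 Wi (P80^-0.5 − F80^-0.5)
1/√432 = 0.048113;  1/√24623 = 0.006373
W = 10·13.6·(0.048113 − 0.006373) = 5.6766 kWh/t
W_actual = 1.25 × 5.6766 = 7.0958 kWh/t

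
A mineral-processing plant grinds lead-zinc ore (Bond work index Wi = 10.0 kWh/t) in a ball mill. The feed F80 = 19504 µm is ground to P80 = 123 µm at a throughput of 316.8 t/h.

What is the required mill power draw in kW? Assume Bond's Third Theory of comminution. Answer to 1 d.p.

W = 10·Wi·(P80^(-½) − F80^(-½))
W = 10·10.0·(1/√123 − 1/√19504) = 10·10.0·(0.083007) = 8.3007 kWh/t
P_mill = W·ṁ = 8.3007·316.8 = 2629.6 kW

P = 2629.6 kW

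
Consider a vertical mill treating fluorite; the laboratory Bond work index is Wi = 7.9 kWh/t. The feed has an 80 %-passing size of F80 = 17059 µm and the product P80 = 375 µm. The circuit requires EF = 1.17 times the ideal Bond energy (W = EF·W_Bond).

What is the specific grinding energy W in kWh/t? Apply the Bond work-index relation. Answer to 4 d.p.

W = 4.0654 kWh/t

W = 10·Wi·(P80^(-½) − F80^(-½))
1/√375 = 0.051640;  1/√17059 = 0.007656
W = 10·7.9·(0.051640 − 0.007656) = 3.4747 kWh/t
Apply correction: 3.4747 × 1.17 = 4.0654 kWh/t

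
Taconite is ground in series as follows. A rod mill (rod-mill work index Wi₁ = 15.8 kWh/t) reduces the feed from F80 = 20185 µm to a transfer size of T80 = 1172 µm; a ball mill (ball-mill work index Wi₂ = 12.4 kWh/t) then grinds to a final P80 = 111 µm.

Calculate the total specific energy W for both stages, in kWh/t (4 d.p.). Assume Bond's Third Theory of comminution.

W = 10·Wi·[P80^(−½) − F80^(−½)]
Stage 1 (20185→1172 µm, Wi₁=15.8): W₁ = 10·15.8·(0.029210 − 0.007039) = 3.5031 kWh/t
Stage 2 (1172→111 µm, Wi₂=12.4): W₂ = 10·12.4·(0.094916 − 0.029210) = 8.1475 kWh/t
W = W₁ + W₂ = 3.5031 + 8.1475 = 11.6506 kWh/t

W = 11.6506 kWh/t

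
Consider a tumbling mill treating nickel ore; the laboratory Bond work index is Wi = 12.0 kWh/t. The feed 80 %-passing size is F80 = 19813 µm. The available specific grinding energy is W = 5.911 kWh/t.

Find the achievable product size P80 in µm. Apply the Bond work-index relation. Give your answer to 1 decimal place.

P80 = 314.8 µm

W = 10·Wi·[P80^(−½) − F80^(−½)]
⇒ 1/√P80 = W/(10 Wi) + 1/√F80
  = 5.9110/(10·12.0) + 1/√19813 = 0.049258 + 0.007104 = 0.056363
P80 = (1/0.056363)² = 17.7422² = 314.79 µm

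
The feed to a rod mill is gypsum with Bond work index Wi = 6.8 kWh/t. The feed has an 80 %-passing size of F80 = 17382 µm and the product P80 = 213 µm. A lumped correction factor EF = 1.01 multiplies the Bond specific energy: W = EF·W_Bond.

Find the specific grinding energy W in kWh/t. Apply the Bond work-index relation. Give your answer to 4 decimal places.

W = 10·Wi·[P80^(−½) − F80^(−½)]
1/√213 = 0.068519;  1/√17382 = 0.007585
W = 10·6.8·(0.068519 − 0.007585) = 4.1435 kWh/t
W_actual = 1.01 × 4.1435 = 4.1849 kWh/t

W = 4.1849 kWh/t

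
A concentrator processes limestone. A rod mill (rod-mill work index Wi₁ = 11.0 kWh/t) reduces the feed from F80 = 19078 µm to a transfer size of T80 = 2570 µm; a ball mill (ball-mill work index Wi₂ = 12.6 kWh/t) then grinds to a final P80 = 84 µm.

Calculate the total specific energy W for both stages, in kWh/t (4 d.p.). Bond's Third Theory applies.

W = 10 Wi (1/√P80 − 1/√F80)  [Bond]
Stage 1 (19078→2570 µm, Wi₁=11.0): W₁ = 10·11.0·(0.019726 − 0.007240) = 1.3734 kWh/t
Stage 2 (2570→84 µm, Wi₂=12.6): W₂ = 10·12.6·(0.109109 − 0.019726) = 11.2623 kWh/t
W = W₁ + W₂ = 1.3734 + 11.2623 = 12.6357 kWh/t

W = 12.6357 kWh/t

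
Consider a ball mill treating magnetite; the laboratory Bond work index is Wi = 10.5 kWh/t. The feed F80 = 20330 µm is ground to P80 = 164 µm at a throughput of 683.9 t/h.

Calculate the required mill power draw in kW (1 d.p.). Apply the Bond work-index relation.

W_Bond = 10·Wi·(1/√P₈₀ − 1/√F₈₀)
W = 10·10.5·(1/√164 − 1/√20330) = 10·10.5·(0.071073) = 7.4627 kWh/t
Power = W × throughput = 7.4627 kWh/t × 683.9 t/h = 5103.7 kW

P = 5103.7 kW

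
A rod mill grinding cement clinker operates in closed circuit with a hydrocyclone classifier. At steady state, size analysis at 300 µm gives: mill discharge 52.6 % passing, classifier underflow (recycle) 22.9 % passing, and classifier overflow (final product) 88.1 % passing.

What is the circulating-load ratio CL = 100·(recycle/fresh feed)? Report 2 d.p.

CL = 119.53 %

Classifier node, passing 300 µm:
(1+r)·d = r·u + o ⇒ r = (o−d)/(d−u)
r = (88.1 − 52.6)/(52.6 − 22.9) = 35.5/29.7 = 1.1953
CL = 100·r = 119.53 %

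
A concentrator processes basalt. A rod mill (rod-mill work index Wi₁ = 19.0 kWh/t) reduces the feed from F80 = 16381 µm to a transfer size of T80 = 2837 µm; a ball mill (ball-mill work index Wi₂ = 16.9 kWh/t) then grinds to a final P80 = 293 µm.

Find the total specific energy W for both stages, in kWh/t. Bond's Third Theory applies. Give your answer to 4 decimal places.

W = 8.7828 kWh/t

W_Bond = 10·Wi·(1/√P₈₀ − 1/√F₈₀)
Stage 1 (16381→2837 µm, Wi₁=19.0): W₁ = 10·19.0·(0.018775 − 0.007813) = 2.0827 kWh/t
Stage 2 (2837→293 µm, Wi₂=16.9): W₂ = 10·16.9·(0.058421 − 0.018775) = 6.7002 kWh/t
W = W₁ + W₂ = 2.0827 + 6.7002 = 8.7828 kWh/t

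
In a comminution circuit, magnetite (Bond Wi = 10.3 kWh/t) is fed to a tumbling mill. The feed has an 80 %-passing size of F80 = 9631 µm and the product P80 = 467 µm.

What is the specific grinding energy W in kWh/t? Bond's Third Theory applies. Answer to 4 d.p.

W = 10 Wi / √P80 − 10 Wi / √F80
1/√467 = 0.046274;  1/√9631 = 0.010190
W = 10·10.3·(0.046274 − 0.010190) = 3.7167 kWh/t

W = 3.7167 kWh/t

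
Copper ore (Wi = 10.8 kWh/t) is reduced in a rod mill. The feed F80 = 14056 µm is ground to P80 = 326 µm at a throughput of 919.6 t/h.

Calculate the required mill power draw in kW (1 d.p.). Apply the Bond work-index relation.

P = 4662.9 kW

Bond:  W = 10 Wi (1/√P − 1/√F)
W = 10·10.8·(1/√326 − 1/√14056) = 10·10.8·(0.046950) = 5.0706 kWh/t
P = W·T = 5.0706·919.6 = 4662.9 kW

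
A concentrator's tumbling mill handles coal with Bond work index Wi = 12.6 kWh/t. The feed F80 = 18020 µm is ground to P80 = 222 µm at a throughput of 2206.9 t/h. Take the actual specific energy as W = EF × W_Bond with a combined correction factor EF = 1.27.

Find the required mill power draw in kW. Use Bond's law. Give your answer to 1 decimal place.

W_Bond = 10·Wi·(1/√P₈₀ − 1/√F₈₀)
W = 10·12.6·(1/√222 − 1/√18020) = 10·12.6·(0.059666) = 7.5179 kWh/t
Corrected W = EF·W_Bond = 1.27·7.5179 = 9.5478 kWh/t
Power = W × throughput = 9.5478 kWh/t × 2206.9 t/h = 21071.0 kW

P = 21071.0 kW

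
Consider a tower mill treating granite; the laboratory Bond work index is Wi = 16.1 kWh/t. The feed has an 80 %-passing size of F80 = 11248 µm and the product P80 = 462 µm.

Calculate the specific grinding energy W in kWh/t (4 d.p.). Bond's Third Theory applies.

W = 5.9723 kWh/t

W = 10 Wi (1/√P80 − 1/√F80)  [Bond]
1/√462 = 0.046524;  1/√11248 = 0.009429
W = 10·16.1·(0.046524 − 0.009429) = 5.9723 kWh/t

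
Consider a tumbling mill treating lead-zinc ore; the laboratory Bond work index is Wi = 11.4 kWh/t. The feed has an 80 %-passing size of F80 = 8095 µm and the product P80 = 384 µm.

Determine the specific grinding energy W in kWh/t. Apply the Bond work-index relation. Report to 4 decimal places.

W = 4.5505 kWh/t

Bond:  W = 10 Wi (1/√P − 1/√F)
1/√384 = 0.051031;  1/√8095 = 0.011115
W = 10·11.4·(0.051031 − 0.011115) = 4.5505 kWh/t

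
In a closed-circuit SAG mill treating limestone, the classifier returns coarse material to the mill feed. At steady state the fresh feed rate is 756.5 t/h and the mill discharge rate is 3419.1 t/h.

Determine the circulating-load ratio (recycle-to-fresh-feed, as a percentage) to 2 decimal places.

Mill node: discharge = fresh + recycle.
R = M − F = 3419.1 − 756.5 = 2662.6 t/h
CL = 100·R/F = 100·2662.6/756.5 = 351.96 %

CL = 351.96 %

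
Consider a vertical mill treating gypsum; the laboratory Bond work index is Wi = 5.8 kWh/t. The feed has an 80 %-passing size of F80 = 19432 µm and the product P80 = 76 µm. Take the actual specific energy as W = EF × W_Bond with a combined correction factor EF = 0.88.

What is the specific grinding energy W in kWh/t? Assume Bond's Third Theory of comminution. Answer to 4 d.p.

W = 5.4885 kWh/t

Bond:  W = 10 Wi (1/√P − 1/√F)
1/√76 = 0.114708;  1/√19432 = 0.007174
W = 10·5.8·(0.114708 − 0.007174) = 6.2370 kWh/t
Corrected W = EF·W_Bond = 0.88·6.2370 = 5.4885 kWh/t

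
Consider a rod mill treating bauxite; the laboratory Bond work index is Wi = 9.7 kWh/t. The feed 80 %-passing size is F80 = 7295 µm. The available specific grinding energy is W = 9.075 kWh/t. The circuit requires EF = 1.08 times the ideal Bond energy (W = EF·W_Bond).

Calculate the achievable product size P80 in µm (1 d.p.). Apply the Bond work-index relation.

P80 = 103.4 µm

W = 10·Wi·(P80^(-½) − F80^(-½))
W_Bond = W / EF = 9.075 / 1.08 = 8.4028 kWh/t
1/√P80 = 1/√F80 + W_Bond/(10·Wi)
  = 8.4028/(10·9.7) + 1/√7295 = 0.086627 + 0.011708 = 0.098335
P80 = (1/0.098335)² = 10.1694² = 103.42 µm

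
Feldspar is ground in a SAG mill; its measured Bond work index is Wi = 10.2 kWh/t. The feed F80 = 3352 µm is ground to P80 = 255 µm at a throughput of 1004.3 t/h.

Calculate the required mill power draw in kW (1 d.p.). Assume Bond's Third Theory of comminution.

P = 4645.6 kW

W = 10·Wi·(P80^(-½) − F80^(-½))
W = 10·10.2·(1/√255 − 1/√3352) = 10·10.2·(0.045350) = 4.6257 kWh/t
P_mill = W·ṁ = 4.6257·1004.3 = 4645.6 kW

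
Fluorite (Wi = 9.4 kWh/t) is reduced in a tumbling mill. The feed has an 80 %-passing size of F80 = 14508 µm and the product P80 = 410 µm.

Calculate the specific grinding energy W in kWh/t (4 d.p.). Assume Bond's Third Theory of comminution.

W = 10·Wi·[P80^(−½) − F80^(−½)]
1/√410 = 0.049386;  1/√14508 = 0.008302
W = 10·9.4·(0.049386 − 0.008302) = 3.8619 kWh/t

W = 3.8619 kWh/t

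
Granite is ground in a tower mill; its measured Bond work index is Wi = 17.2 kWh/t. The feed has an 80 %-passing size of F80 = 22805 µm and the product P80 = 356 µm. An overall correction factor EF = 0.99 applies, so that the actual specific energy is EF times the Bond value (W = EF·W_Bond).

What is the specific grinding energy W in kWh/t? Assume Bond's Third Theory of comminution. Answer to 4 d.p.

Bond:  W = 10 Wi (1/√P − 1/√F)
1/√356 = 0.053000;  1/√22805 = 0.006622
W = 10·17.2·(0.053000 − 0.006622) = 7.9770 kWh/t
With EF = 0.99: W = 7.9770·0.99 = 7.8972 kWh/t

W = 7.8972 kWh/t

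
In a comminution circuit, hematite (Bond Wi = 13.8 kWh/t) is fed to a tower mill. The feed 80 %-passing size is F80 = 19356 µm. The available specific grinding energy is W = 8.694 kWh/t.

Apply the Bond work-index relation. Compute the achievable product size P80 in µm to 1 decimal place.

W = 10·Wi·(P80^(-½) − F80^(-½))
P80^-0.5 = F80^-0.5 + W/(10 Wi)
  = 8.6940/(10·13.8) + 1/√19356 = 0.063000 + 0.007188 = 0.070188
P80 = (1/0.070188)² = 14.2475² = 202.99 µm

P80 = 203.0 µm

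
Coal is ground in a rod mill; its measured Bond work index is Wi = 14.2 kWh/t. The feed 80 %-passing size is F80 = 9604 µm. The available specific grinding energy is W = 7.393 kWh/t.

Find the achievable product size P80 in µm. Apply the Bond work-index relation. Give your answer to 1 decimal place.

W = 10 Wi (1/√P80 − 1/√F80)  [Bond]
⇒ 1/√P80 = W/(10·Wi) + 1/√F80
  = 7.3930/(10·14.2) + 1/√9604 = 0.052063 + 0.010204 = 0.062267
P80 = (1/0.062267)² = 16.0598² = 257.92 µm

P80 = 257.9 µm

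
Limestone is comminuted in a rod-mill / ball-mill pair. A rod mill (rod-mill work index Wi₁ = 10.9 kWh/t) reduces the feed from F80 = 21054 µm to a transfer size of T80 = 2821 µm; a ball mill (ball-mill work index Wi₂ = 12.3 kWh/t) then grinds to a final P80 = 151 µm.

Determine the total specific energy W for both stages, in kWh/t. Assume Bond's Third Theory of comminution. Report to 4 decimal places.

W = 10 Wi (1/√P80 − 1/√F80)  [Bond]
Stage 1 (21054→2821 µm, Wi₁=10.9): W₁ = 10·10.9·(0.018828 − 0.006892) = 1.3010 kWh/t
Stage 2 (2821→151 µm, Wi₂=12.3): W₂ = 10·12.3·(0.081379 − 0.018828) = 7.6938 kWh/t
W = W₁ + W₂ = 1.3010 + 7.6938 = 8.9948 kWh/t

W = 8.9948 kWh/t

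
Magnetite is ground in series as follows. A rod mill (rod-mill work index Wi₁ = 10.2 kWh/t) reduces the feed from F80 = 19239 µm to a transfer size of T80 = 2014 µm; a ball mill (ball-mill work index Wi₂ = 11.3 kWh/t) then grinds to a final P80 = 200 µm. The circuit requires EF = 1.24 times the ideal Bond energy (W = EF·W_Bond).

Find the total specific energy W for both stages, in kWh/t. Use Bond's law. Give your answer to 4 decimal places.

W = 8.6922 kWh/t

W = 10 Wi (1/√P80 − 1/√F80)  [Bond]
Stage 1 (19239→2014 µm, Wi₁=10.2): W₁ = 10·10.2·(0.022283 − 0.007210) = 1.5375 kWh/t
Stage 2 (2014→200 µm, Wi₂=11.3): W₂ = 10·11.3·(0.070711 − 0.022283) = 5.4723 kWh/t
W = W₁ + W₂ = 1.5375 + 5.4723 = 7.0098 kWh/t
Corrected W = EF·W_Bond = 1.24·7.0098 = 8.6922 kWh/t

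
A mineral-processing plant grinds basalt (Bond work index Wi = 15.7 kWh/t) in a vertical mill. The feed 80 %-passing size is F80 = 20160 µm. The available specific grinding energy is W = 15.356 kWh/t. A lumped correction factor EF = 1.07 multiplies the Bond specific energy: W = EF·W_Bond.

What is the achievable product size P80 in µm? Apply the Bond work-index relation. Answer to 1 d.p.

Bond:  W = 10 Wi (1/√P − 1/√F)
W_Bond = W / EF = 15.356 / 1.07 = 14.3514 kWh/t
⇒ 1/√P80 = W_Bond/(10 Wi) + 1/√F80
  = 14.3514/(10·15.7) + 1/√20160 = 0.091410 + 0.007043 = 0.098453
P80 = (1/0.098453)² = 10.1571² = 103.17 µm

P80 = 103.2 µm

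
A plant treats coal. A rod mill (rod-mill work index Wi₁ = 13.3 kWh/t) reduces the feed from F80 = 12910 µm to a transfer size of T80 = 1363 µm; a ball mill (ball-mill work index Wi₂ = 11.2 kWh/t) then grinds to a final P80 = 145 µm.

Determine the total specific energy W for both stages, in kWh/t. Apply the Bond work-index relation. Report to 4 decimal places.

W = 8.6994 kWh/t

Bond:  W = 10 Wi (1/√P − 1/√F)
Stage 1 (12910→1363 µm, Wi₁=13.3): W₁ = 10·13.3·(0.027086 − 0.008801) = 2.4320 kWh/t
Stage 2 (1363→145 µm, Wi₂=11.2): W₂ = 10·11.2·(0.083045 − 0.027086) = 6.2674 kWh/t
W = W₁ + W₂ = 2.4320 + 6.2674 = 8.6994 kWh/t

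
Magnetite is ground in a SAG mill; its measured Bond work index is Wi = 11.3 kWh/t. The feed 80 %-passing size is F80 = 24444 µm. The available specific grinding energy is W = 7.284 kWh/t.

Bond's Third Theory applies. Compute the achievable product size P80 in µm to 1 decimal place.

W = 10 Wi / √P80 − 10 Wi / √F80
P80^(−½) = W/(10 Wi) + F80^(−½)
  = 7.2840/(10·11.3) + 1/√24444 = 0.064460 + 0.006396 = 0.070856
P80 = (1/0.070856)² = 14.1131² = 199.18 µm

P80 = 199.2 µm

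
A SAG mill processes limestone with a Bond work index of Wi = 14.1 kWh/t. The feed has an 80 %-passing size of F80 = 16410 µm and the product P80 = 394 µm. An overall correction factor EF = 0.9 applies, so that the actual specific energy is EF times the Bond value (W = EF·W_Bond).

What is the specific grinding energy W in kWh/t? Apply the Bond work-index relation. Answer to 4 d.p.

W = 5.4025 kWh/t

W = 10 Wi / √P80 − 10 Wi / √F80
1/√394 = 0.050379;  1/√16410 = 0.007806
W = 10·14.1·(0.050379 − 0.007806) = 6.0028 kWh/t
With EF = 0.9: W = 6.0028·0.9 = 5.4025 kWh/t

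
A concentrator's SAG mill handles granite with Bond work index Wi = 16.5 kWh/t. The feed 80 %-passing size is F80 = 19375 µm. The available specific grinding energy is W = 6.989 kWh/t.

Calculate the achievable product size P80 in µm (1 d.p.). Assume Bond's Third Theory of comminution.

W = 10·Wi·(P80^(-½) − F80^(-½))
⇒ 1/√P80 = W/(10·Wi) + 1/√F80
  = 6.9890/(10·16.5) + 1/√19375 = 0.042358 + 0.007184 = 0.049542
P80 = (1/0.049542)² = 20.1850² = 407.43 µm

P80 = 407.4 µm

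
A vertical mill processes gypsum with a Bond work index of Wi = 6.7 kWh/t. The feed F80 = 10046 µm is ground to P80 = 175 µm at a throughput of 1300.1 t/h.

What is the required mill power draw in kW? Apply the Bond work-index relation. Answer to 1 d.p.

P = 5715.6 kW

W = 10 Wi (P80^-0.5 − F80^-0.5)
W = 10·6.7·(1/√175 − 1/√10046) = 10·6.7·(0.065616) = 4.3963 kWh/t
Power = W × throughput = 4.3963 kWh/t × 1300.1 t/h = 5715.6 kW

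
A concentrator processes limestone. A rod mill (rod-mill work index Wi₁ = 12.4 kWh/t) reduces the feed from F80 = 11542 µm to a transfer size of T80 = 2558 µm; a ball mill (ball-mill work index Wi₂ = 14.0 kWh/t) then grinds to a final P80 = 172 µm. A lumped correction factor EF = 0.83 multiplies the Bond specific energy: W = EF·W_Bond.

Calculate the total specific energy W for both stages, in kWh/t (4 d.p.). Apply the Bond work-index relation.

W = 7.6396 kWh/t

W = 10·Wi·[P80^(−½) − F80^(−½)]
Stage 1 (11542→2558 µm, Wi₁=12.4): W₁ = 10·12.4·(0.019772 − 0.009308) = 1.2975 kWh/t
Stage 2 (2558→172 µm, Wi₂=14.0): W₂ = 10·14.0·(0.076249 − 0.019772) = 7.9068 kWh/t
W = W₁ + W₂ = 1.2975 + 7.9068 = 9.2043 kWh/t
With EF = 0.83: W = 9.2043·0.83 = 7.6396 kWh/t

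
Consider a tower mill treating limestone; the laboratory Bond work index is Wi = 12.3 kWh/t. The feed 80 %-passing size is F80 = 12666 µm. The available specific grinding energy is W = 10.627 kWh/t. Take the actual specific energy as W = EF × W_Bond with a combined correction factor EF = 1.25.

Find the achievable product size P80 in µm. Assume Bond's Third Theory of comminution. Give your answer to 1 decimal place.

Bond:  W = 10 Wi (1/√P − 1/√F)
W_Bond = W / EF = 10.627 / 1.25 = 8.5016 kWh/t
P80^(−½) = W_Bond/(10 Wi) + F80^(−½)
  = 8.5016/(10·12.3) + 1/√12666 = 0.069119 + 0.008885 = 0.078004
P80 = (1/0.078004)² = 12.8198² = 164.35 µm

P80 = 164.3 µm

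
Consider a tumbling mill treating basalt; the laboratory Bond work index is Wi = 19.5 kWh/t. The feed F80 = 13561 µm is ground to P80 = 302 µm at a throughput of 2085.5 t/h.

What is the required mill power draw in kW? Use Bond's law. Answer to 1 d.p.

P = 19909.2 kW

W = 10·Wi·(P80^(-½) − F80^(-½))
W = 10·19.5·(1/√302 − 1/√13561) = 10·19.5·(0.048956) = 9.5465 kWh/t
Power = W × throughput = 9.5465 kWh/t × 2085.5 t/h = 19909.2 kW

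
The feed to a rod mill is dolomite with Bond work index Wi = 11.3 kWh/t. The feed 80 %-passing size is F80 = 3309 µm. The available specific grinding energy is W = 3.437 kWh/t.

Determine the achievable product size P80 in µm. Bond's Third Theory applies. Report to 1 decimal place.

Bond: W = 10·Wi·(1/√P80 − 1/√F80)
⇒ 1/√P80 = W/(10·Wi) + 1/√F80
  = 3.4370/(10·11.3) + 1/√3309 = 0.030416 + 0.017384 = 0.047800
P80 = (1/0.047800)² = 20.9205² = 437.67 µm

P80 = 437.7 µm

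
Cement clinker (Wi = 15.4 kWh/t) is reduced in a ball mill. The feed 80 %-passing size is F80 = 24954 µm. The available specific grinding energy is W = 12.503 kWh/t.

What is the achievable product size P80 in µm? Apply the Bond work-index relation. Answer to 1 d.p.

W = 10 Wi / √P80 − 10 Wi / √F80
⇒ 1/√P80 = W/(10 Wi) + 1/√F80
  = 12.5030/(10·15.4) + 1/√24954 = 0.081188 + 0.006330 = 0.087519
P80 = (1/0.087519)² = 11.4261² = 130.56 µm

P80 = 130.6 µm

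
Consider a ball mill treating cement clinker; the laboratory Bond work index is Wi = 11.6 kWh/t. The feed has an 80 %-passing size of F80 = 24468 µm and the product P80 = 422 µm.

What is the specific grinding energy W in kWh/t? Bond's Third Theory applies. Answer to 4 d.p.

W = 4.9052 kWh/t

Bond:  W = 10 Wi (1/√P − 1/√F)
1/√422 = 0.048679;  1/√24468 = 0.006393
W = 10·11.6·(0.048679 − 0.006393) = 4.9052 kWh/t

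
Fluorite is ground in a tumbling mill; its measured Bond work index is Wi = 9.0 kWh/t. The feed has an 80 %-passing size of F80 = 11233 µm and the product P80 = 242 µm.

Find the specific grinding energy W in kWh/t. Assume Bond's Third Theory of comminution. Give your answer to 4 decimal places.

W = 4.9362 kWh/t

W = 10·Wi·(P80^(-½) − F80^(-½))
1/√242 = 0.064282;  1/√11233 = 0.009435
W = 10·9.0·(0.064282 − 0.009435) = 4.9362 kWh/t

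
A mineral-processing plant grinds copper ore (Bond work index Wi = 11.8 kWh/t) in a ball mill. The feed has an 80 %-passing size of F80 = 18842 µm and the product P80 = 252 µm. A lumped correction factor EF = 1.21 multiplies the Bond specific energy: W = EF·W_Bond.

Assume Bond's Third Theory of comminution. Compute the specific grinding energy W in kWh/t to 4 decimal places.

Bond:  W = 10 Wi (1/√P − 1/√F)
1/√252 = 0.062994;  1/√18842 = 0.007285
W = 10·11.8·(0.062994 − 0.007285) = 6.5737 kWh/t
Apply correction: 6.5737 × 1.21 = 7.9541 kWh/t

W = 7.9541 kWh/t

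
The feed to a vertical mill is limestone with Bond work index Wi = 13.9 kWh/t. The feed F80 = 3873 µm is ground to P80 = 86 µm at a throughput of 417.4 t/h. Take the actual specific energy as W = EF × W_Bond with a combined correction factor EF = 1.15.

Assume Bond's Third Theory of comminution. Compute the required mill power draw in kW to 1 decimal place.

P = 6122.6 kW

W = 10·Wi·(P80^(-½) − F80^(-½))
W = 10·13.9·(1/√86 − 1/√3873) = 10·13.9·(0.091764) = 12.7552 kWh/t
W_actual = 1.15 × 12.7552 = 14.6685 kWh/t
P_mill = W·ṁ = 14.6685·417.4 = 6122.6 kW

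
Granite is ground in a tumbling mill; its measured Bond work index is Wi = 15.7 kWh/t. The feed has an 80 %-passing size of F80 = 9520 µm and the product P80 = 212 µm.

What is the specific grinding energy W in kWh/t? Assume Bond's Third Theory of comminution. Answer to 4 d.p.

W = 10 Wi (1/√P80 − 1/√F80)  [Bond]
1/√212 = 0.068680;  1/√9520 = 0.010249
W = 10·15.7·(0.068680 − 0.010249) = 9.1737 kWh/t

W = 9.1737 kWh/t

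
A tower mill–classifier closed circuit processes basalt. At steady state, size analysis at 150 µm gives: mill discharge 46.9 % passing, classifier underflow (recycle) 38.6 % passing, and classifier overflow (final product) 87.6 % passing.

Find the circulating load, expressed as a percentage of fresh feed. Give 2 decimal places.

Let r = R/F. Size balance at 150 µm:
d + r·d = r·u + o → r(d−u) = o−d
r = (87.6 − 46.9)/(46.9 − 38.6) = 40.7/8.3 = 4.9036
CL = 100·r = 490.36 %

CL = 490.36 %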